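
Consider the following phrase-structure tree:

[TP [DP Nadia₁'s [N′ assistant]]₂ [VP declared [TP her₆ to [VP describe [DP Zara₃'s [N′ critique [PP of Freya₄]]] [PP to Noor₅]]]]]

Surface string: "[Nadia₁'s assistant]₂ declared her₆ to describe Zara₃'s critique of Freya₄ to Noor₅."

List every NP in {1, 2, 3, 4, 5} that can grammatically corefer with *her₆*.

*her* is a pronoun, so Principle B applies: it must be free in its binding domain.
Binding domain of *her₆*: the matrix TP, whose subject is [Nadia₁'s assistant]₂.
*Nadia₁* and the pronoun do not c-command one another → neither Principle B nor Principle C is at stake; coindexation permitted.
*[Nadia₁'s assistant]₂* c-commands the pronoun within its binding domain → coindexation would violate Principle B.
*Zara₃*: the pronoun c-commands this R-expression → coindexation would violate Principle C on *Zara₃*.
*Freya₄*: the pronoun c-commands this R-expression → coindexation would violate Principle C on *Freya₄*.
*Noor₅*: the pronoun c-commands this R-expression → coindexation would violate Principle C on *Noor₅*.

{1}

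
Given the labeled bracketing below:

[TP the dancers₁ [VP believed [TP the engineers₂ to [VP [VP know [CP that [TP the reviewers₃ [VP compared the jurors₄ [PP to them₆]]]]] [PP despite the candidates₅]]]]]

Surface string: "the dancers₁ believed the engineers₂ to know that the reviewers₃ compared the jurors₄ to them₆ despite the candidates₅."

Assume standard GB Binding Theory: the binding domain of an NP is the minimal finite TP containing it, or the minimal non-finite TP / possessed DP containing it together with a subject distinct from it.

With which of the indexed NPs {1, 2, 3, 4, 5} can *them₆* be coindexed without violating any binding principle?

{1, 2, 5}

*them* is a pronoun, so Principle B applies: it must be free in its binding domain.
Binding domain of *them₆*: the embedded TP, whose subject is the reviewers₃.
*the dancers₁* c-commands the pronoun but from outside its binding domain, and is not c-commanded by it → coindexation permitted.
*the engineers₂* c-commands the pronoun but from outside its binding domain, and is not c-commanded by it → coindexation permitted.
*the reviewers₃* c-commands the pronoun within its binding domain → coindexation would violate Principle B.
*the jurors₄* c-commands the pronoun within its binding domain → coindexation would violate Principle B.
*the candidates₅* and the pronoun do not c-command one another → neither Principle B nor Principle C is at stake; coindexation permitted.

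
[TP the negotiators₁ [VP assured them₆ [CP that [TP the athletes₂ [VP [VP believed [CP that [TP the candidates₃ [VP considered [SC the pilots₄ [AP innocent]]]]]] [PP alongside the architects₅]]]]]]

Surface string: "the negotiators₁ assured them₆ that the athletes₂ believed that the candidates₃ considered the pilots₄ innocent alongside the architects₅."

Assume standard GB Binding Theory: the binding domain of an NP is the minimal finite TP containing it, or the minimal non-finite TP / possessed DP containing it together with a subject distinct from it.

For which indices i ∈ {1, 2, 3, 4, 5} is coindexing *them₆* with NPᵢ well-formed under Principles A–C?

none

*them* is a pronoun, so Principle B applies: it must be free in its binding domain.
Binding domain of *them₆*: the matrix TP, whose subject is the negotiators₁.
*the negotiators₁* c-commands the pronoun within its binding domain → coindexation would violate Principle B.
*the athletes₂*: the pronoun c-commands this R-expression → coindexation would violate Principle C on *the athletes₂*.
*the candidates₃*: the pronoun c-commands this R-expression → coindexation would violate Principle C on *the candidates₃*.
*the pilots₄*: the pronoun c-commands this R-expression → coindexation would violate Principle C on *the pilots₄*.
*the architects₅*: the pronoun c-commands this R-expression → coindexation would violate Principle C on *the architects₅*.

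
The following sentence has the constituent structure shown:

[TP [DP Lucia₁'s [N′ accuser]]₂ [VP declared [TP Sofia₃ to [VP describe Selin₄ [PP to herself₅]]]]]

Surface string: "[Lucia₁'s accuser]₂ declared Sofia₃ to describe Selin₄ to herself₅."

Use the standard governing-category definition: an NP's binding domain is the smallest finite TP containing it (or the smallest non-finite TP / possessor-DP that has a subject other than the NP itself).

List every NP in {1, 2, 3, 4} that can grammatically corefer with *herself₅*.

*herself* is an anaphor, so Principle A applies: it must be bound in its binding domain.
Binding domain of *herself₅*: the embedded TP, whose subject is Sofia₃.
*Lucia₁* does not c-command the anaphor → cannot bind it.
*[Lucia₁'s accuser]₂* c-commands the anaphor but is outside its binding domain → cannot satisfy Principle A.
*Sofia₃* c-commands the anaphor within its binding domain → licit binder.
*Selin₄* c-commands the anaphor within its binding domain → licit binder.

{3, 4}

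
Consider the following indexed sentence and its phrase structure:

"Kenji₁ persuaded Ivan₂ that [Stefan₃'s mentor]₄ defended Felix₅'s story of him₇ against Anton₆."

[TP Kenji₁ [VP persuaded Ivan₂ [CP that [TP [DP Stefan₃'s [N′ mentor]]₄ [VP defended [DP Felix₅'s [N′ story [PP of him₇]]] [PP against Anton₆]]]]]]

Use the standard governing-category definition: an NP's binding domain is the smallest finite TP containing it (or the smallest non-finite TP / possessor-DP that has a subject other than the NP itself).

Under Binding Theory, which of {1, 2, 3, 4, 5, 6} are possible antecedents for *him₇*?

{1, 2, 3, 4, 6}

*him* is a pronoun, so Principle B applies: it must be free in its binding domain.
Binding domain of *him₇*: the possessed DP, whose subject is Felix₅.
*Kenji₁* c-commands the pronoun but from outside its binding domain, and is not c-commanded by it → coindexation permitted.
*Ivan₂* c-commands the pronoun but from outside its binding domain, and is not c-commanded by it → coindexation permitted.
*Stefan₃* and the pronoun do not c-command one another → neither Principle B nor Principle C is at stake; coindexation permitted.
*[Stefan₃'s mentor]₄* c-commands the pronoun but from outside its binding domain, and is not c-commanded by it → coindexation permitted.
*Felix₅* c-commands the pronoun within its binding domain → coindexation would violate Principle B.
*Anton₆* and the pronoun do not c-command one another → neither Principle B nor Principle C is at stake; coindexation permitted.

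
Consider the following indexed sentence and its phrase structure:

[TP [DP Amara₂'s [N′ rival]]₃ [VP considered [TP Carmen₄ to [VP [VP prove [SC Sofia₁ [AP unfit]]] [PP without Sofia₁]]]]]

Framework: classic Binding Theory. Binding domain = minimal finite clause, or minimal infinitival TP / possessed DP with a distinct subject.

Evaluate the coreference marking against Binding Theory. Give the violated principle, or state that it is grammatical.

The two coindexed NPs are *Sofia₁* and *Sofia₁*.
*Sofia₁* is an R-expression; no coindexed NP c-commands it, so Principle C holds.
*Sofia₁* is an R-expression; *Sofia₁* does not c-command it, and no other NP shares its index, so Principle C is satisfied.
All principles are respected.

grammatical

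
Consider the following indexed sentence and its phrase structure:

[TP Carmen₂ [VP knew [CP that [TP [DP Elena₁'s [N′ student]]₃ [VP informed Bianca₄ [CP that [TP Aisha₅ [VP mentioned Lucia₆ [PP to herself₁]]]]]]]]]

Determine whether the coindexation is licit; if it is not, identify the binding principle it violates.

Principle A

The two coindexed NPs are *Elena₁* and *herself₁*.
*herself₁* is an anaphor. Principle A requires it to be bound within its binding domain — the embedded TP, whose subject is Aisha₅.
Within that domain it is c-commanded by *Aisha₅*, *Lucia₆*, none of which share its index.
*Elena₁* does not c-command the anaphor at all.
The anaphor is unbound in its domain → Principle A violation.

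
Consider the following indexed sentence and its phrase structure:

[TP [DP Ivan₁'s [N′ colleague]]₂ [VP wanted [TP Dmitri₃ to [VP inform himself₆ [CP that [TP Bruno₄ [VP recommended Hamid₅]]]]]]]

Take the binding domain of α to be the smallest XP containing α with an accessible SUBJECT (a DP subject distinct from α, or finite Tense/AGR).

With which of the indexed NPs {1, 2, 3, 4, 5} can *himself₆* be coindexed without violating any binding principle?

{3}

*himself* is an anaphor, so Principle A applies: it must be bound in its binding domain.
Binding domain of *himself₆*: the embedded TP, whose subject is Dmitri₃.
*Ivan₁* does not c-command the anaphor → cannot bind it.
*[Ivan₁'s colleague]₂* c-commands the anaphor but is outside its binding domain → cannot satisfy Principle A.
*Dmitri₃* c-commands the anaphor within its binding domain → licit binder.
*Bruno₄* does not c-command the anaphor → cannot bind it.
*Hamid₅* does not c-command the anaphor → cannot bind it.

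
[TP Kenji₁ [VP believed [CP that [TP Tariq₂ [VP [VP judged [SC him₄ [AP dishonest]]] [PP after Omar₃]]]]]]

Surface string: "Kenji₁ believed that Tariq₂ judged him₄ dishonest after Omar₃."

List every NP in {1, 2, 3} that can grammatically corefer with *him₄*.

*him* is a pronoun, so Principle B applies: it must be free in its binding domain.
Binding domain of *him₄*: the embedded TP, whose subject is Tariq₂.
*Kenji₁* c-commands the pronoun but from outside its binding domain, and is not c-commanded by it → coindexation permitted.
*Tariq₂* c-commands the pronoun within its binding domain → coindexation would violate Principle B.
*Omar₃* and the pronoun do not c-command one another → neither Principle B nor Principle C is at stake; coindexation permitted.

{1, 3}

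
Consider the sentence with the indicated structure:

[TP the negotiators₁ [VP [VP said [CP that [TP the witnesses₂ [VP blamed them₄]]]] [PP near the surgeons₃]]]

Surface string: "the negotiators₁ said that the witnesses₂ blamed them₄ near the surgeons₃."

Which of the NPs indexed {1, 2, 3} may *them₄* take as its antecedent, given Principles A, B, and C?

{1, 3}

*them* is a pronoun, so Principle B applies: it must be free in its binding domain.
Binding domain of *them₄*: the embedded TP, whose subject is the witnesses₂.
*the negotiators₁* c-commands the pronoun but from outside its binding domain, and is not c-commanded by it → coindexation permitted.
*the witnesses₂* c-commands the pronoun within its binding domain → coindexation would violate Principle B.
*the surgeons₃* and the pronoun do not c-command one another → neither Principle B nor Principle C is at stake; coindexation permitted.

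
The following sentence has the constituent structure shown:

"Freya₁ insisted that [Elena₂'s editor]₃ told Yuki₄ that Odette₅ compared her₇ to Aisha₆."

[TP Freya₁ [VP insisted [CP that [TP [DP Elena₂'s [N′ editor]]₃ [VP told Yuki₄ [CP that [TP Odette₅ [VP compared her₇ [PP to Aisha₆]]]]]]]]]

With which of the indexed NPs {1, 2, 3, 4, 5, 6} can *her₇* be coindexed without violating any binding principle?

{1, 2, 3, 4}

*her* is a pronoun, so Principle B applies: it must be free in its binding domain.
Binding domain of *her₇*: the embedded TP, whose subject is Odette₅.
*Freya₁* c-commands the pronoun but from outside its binding domain, and is not c-commanded by it → coindexation permitted.
*Elena₂* and the pronoun do not c-command one another → neither Principle B nor Principle C is at stake; coindexation permitted.
*[Elena₂'s editor]₃* c-commands the pronoun but from outside its binding domain, and is not c-commanded by it → coindexation permitted.
*Yuki₄* c-commands the pronoun but from outside its binding domain, and is not c-commanded by it → coindexation permitted.
*Odette₅* c-commands the pronoun within its binding domain → coindexation would violate Principle B.
*Aisha₆*: the pronoun c-commands this R-expression → coindexation would violate Principle C on *Aisha₆*.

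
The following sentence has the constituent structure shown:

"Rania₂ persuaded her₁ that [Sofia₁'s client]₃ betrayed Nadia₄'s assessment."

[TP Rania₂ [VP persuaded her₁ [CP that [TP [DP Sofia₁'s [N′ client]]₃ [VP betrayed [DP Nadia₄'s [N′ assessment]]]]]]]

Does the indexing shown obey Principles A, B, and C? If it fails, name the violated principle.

The two coindexed NPs are *her₁* and *Sofia₁*.
*Sofia₁* is an R-expression. Principle C requires it to be free everywhere.
*her₁* c-commands it and carries the same index.
The R-expression is bound → Principle C violation.

Principle C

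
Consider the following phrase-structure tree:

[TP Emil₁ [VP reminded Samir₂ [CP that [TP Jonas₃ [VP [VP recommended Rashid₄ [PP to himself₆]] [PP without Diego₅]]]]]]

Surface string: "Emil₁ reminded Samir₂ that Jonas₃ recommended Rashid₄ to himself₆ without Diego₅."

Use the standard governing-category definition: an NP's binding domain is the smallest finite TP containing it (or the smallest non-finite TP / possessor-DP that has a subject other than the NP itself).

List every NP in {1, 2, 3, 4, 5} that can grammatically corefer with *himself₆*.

{3, 4}

*himself* is an anaphor, so Principle A applies: it must be bound in its binding domain.
Binding domain of *himself₆*: the embedded TP, whose subject is Jonas₃.
*Emil₁* c-commands the anaphor but is outside its binding domain → cannot satisfy Principle A.
*Samir₂* c-commands the anaphor but is outside its binding domain → cannot satisfy Principle A.
*Jonas₃* c-commands the anaphor within its binding domain → licit binder.
*Rashid₄* c-commands the anaphor within its binding domain → licit binder.
*Diego₅* does not c-command the anaphor → cannot bind it.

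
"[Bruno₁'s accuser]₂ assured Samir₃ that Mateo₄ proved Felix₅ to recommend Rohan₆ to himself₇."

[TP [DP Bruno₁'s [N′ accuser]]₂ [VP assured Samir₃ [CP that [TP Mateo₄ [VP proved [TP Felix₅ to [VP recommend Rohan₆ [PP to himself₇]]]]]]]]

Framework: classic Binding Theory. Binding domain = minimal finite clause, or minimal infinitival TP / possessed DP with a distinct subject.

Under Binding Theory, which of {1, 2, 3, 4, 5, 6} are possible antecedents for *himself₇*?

{5, 6}

*himself* is an anaphor, so Principle A applies: it must be bound in its binding domain.
Binding domain of *himself₇*: the embedded TP, whose subject is Felix₅.
*Bruno₁* does not c-command the anaphor → cannot bind it.
*[Bruno₁'s accuser]₂* c-commands the anaphor but is outside its binding domain → cannot satisfy Principle A.
*Samir₃* c-commands the anaphor but is outside its binding domain → cannot satisfy Principle A.
*Mateo₄* c-commands the anaphor but is outside its binding domain → cannot satisfy Principle A.
*Felix₅* c-commands the anaphor within its binding domain → licit binder.
*Rohan₆* c-commands the anaphor within its binding domain → licit binder.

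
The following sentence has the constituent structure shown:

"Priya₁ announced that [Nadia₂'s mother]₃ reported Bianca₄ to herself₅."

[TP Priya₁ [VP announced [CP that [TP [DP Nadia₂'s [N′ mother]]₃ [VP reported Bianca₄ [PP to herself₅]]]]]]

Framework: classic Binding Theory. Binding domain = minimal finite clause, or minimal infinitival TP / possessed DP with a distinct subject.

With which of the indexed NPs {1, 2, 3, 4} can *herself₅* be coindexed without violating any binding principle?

{3, 4}

*herself* is an anaphor, so Principle A applies: it must be bound in its binding domain.
Binding domain of *herself₅*: the embedded TP, whose subject is [Nadia₂'s mother]₃.
*Priya₁* c-commands the anaphor but is outside its binding domain → cannot satisfy Principle A.
*Nadia₂* does not c-command the anaphor → cannot bind it.
*[Nadia₂'s mother]₃* c-commands the anaphor within its binding domain → licit binder.
*Bianca₄* c-commands the anaphor within its binding domain → licit binder.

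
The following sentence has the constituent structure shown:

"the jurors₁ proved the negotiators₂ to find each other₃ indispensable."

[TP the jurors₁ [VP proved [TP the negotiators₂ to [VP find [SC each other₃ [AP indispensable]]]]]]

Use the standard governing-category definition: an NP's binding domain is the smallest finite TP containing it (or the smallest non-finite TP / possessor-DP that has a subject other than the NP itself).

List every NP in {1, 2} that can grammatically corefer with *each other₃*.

*each other* is an anaphor, so Principle A applies: it must be bound in its binding domain.
Binding domain of *each other₃*: the embedded TP, whose subject is the negotiators₂.
*the jurors₁* c-commands the anaphor but is outside its binding domain → cannot satisfy Principle A.
*the negotiators₂* c-commands the anaphor within its binding domain → licit binder.

{2}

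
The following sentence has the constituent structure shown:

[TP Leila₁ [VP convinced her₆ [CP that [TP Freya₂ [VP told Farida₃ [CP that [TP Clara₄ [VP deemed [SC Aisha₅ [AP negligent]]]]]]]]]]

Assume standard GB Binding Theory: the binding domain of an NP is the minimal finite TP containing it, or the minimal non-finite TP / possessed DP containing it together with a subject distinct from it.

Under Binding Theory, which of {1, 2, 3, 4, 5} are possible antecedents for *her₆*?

*her* is a pronoun, so Principle B applies: it must be free in its binding domain.
Binding domain of *her₆*: the matrix TP, whose subject is Leila₁.
*Leila₁* c-commands the pronoun within its binding domain → coindexation would violate Principle B.
*Freya₂*: the pronoun c-commands this R-expression → coindexation would violate Principle C on *Freya₂*.
*Farida₃*: the pronoun c-commands this R-expression → coindexation would violate Principle C on *Farida₃*.
*Clara₄*: the pronoun c-commands this R-expression → coindexation would violate Principle C on *Clara₄*.
*Aisha₅*: the pronoun c-commands this R-expression → coindexation would violate Principle C on *Aisha₅*.

none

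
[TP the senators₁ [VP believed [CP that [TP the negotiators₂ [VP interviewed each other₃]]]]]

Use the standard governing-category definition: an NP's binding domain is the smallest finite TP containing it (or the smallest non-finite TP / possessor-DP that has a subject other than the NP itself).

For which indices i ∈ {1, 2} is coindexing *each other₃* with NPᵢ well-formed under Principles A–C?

{2}

*each other* is an anaphor, so Principle A applies: it must be bound in its binding domain.
Binding domain of *each other₃*: the embedded TP, whose subject is the negotiators₂.
*the senators₁* c-commands the anaphor but is outside its binding domain → cannot satisfy Principle A.
*the negotiators₂* c-commands the anaphor within its binding domain → licit binder.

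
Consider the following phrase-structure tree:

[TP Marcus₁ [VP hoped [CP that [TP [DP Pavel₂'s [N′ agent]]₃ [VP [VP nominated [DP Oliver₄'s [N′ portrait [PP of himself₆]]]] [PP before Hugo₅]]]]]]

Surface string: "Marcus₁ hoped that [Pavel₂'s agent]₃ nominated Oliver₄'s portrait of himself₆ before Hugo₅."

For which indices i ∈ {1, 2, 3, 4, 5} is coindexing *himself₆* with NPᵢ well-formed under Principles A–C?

{4}

*himself* is an anaphor, so Principle A applies: it must be bound in its binding domain.
Binding domain of *himself₆*: the possessed DP, whose subject is Oliver₄.
*Marcus₁* c-commands the anaphor but is outside its binding domain → cannot satisfy Principle A.
*Pavel₂* does not c-command the anaphor → cannot bind it.
*[Pavel₂'s agent]₃* c-commands the anaphor but is outside its binding domain → cannot satisfy Principle A.
*Oliver₄* c-commands the anaphor within its binding domain → licit binder.
*Hugo₅* does not c-command the anaphor → cannot bind it.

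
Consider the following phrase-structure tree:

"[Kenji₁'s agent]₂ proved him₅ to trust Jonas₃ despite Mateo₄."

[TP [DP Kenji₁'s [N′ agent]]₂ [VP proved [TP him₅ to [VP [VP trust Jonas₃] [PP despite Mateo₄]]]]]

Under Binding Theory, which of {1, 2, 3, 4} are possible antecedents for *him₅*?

{1}

*him* is a pronoun, so Principle B applies: it must be free in its binding domain.
Binding domain of *him₅*: the matrix TP, whose subject is [Kenji₁'s agent]₂.
*Kenji₁* and the pronoun do not c-command one another → neither Principle B nor Principle C is at stake; coindexation permitted.
*[Kenji₁'s agent]₂* c-commands the pronoun within its binding domain → coindexation would violate Principle B.
*Jonas₃*: the pronoun c-commands this R-expression → coindexation would violate Principle C on *Jonas₃*.
*Mateo₄*: the pronoun c-commands this R-expression → coindexation would violate Principle C on *Mateo₄*.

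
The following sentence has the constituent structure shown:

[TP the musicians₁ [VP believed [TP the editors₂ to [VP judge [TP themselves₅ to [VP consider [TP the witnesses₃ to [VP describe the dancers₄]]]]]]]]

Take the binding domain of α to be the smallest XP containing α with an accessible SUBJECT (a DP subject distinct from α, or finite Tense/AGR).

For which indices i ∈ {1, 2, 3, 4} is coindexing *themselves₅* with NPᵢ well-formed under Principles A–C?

*themselves* is an anaphor, so Principle A applies: it must be bound in its binding domain.
Binding domain of *themselves₅*: the embedded TP, whose subject is the editors₂.
*the musicians₁* c-commands the anaphor but is outside its binding domain → cannot satisfy Principle A.
*the editors₂* c-commands the anaphor within its binding domain → licit binder.
*the witnesses₃* does not c-command the anaphor → cannot bind it.
*the dancers₄* does not c-command the anaphor → cannot bind it.

{2}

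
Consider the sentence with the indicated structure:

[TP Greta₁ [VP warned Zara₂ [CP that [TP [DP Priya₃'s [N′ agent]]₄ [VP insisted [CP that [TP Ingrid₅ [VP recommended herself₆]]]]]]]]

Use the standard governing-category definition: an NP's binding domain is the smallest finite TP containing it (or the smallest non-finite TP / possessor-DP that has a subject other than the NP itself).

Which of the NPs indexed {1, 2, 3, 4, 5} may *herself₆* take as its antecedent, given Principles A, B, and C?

{5}

*herself* is an anaphor, so Principle A applies: it must be bound in its binding domain.
Binding domain of *herself₆*: the embedded TP, whose subject is Ingrid₅.
*Greta₁* c-commands the anaphor but is outside its binding domain → cannot satisfy Principle A.
*Zara₂* c-commands the anaphor but is outside its binding domain → cannot satisfy Principle A.
*Priya₃* does not c-command the anaphor → cannot bind it.
*[Priya₃'s agent]₄* c-commands the anaphor but is outside its binding domain → cannot satisfy Principle A.
*Ingrid₅* c-commands the anaphor within its binding domain → licit binder.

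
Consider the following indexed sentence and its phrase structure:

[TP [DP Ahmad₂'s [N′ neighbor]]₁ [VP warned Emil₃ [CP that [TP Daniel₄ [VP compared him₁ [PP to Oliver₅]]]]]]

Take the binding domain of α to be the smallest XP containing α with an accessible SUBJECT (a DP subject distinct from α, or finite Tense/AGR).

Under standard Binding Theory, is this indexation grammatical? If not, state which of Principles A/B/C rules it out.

The two coindexed NPs are *[Ahmad₂'s neighbor]₁* and *him₁*.
*him₁* is a pronoun; its binding domain is the embedded TP, whose subject is Daniel₄. Within that domain it is c-commanded only by *Daniel₄*, which carries a different index — the pronoun is free locally, so Principle B holds.
*[Ahmad₂'s neighbor]₁* is an R-expression; *him₁* does not c-command it, and no other NP shares its index, so Principle C is satisfied.
All principles are respected.

grammatical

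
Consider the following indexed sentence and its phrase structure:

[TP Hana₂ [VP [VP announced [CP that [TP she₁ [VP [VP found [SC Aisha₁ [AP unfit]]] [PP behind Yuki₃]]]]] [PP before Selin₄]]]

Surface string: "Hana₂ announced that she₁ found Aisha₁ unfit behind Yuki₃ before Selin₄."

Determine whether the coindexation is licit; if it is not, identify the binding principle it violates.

The two coindexed NPs are *she₁* and *Aisha₁*.
*Aisha₁* is an R-expression. Principle C requires it to be free everywhere.
*she₁* c-commands it and carries the same index.
The R-expression is bound → Principle C violation.

Principle C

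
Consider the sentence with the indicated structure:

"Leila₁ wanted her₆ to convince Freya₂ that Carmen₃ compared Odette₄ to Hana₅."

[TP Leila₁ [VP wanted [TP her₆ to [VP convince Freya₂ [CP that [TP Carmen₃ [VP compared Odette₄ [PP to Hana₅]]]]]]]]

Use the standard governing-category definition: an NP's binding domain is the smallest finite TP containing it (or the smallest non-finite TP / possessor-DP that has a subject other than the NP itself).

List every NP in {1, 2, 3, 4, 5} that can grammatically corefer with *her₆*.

none

*her* is a pronoun, so Principle B applies: it must be free in its binding domain.
Binding domain of *her₆*: the matrix TP, whose subject is Leila₁.
*Leila₁* c-commands the pronoun within its binding domain → coindexation would violate Principle B.
*Freya₂*: the pronoun c-commands this R-expression → coindexation would violate Principle C on *Freya₂*.
*Carmen₃*: the pronoun c-commands this R-expression → coindexation would violate Principle C on *Carmen₃*.
*Odette₄*: the pronoun c-commands this R-expression → coindexation would violate Principle C on *Odette₄*.
*Hana₅*: the pronoun c-commands this R-expression → coindexation would violate Principle C on *Hana₅*.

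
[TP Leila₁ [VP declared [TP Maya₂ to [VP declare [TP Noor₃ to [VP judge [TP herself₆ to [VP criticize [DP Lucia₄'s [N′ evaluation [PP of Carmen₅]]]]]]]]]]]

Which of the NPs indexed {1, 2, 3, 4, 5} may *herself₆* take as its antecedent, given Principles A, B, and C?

*herself* is an anaphor, so Principle A applies: it must be bound in its binding domain.
Binding domain of *herself₆*: the embedded TP, whose subject is Noor₃.
*Leila₁* c-commands the anaphor but is outside its binding domain → cannot satisfy Principle A.
*Maya₂* c-commands the anaphor but is outside its binding domain → cannot satisfy Principle A.
*Noor₃* c-commands the anaphor within its binding domain → licit binder.
*Lucia₄* does not c-command the anaphor → cannot bind it.
*Carmen₅* does not c-command the anaphor → cannot bind it.

{3}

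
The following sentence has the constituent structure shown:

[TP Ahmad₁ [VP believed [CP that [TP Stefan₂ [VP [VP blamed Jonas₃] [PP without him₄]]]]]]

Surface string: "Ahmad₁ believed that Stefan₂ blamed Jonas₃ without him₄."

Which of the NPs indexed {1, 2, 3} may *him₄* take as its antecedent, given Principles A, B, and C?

{1, 3}

*him* is a pronoun, so Principle B applies: it must be free in its binding domain.
Binding domain of *him₄*: the embedded TP, whose subject is Stefan₂.
*Ahmad₁* c-commands the pronoun but from outside its binding domain, and is not c-commanded by it → coindexation permitted.
*Stefan₂* c-commands the pronoun within its binding domain → coindexation would violate Principle B.
*Jonas₃* and the pronoun do not c-command one another → neither Principle B nor Principle C is at stake; coindexation permitted.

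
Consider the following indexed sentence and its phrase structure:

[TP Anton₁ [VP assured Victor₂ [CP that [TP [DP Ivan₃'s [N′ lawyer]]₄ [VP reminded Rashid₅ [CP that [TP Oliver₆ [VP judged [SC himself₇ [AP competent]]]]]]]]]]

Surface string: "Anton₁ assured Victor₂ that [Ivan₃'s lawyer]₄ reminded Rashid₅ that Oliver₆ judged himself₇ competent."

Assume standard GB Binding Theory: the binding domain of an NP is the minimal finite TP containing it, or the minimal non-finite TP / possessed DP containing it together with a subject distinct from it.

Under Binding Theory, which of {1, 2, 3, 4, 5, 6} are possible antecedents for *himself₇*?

{6}

*himself* is an anaphor, so Principle A applies: it must be bound in its binding domain.
Binding domain of *himself₇*: the embedded TP, whose subject is Oliver₆.
*Anton₁* c-commands the anaphor but is outside its binding domain → cannot satisfy Principle A.
*Victor₂* c-commands the anaphor but is outside its binding domain → cannot satisfy Principle A.
*Ivan₃* does not c-command the anaphor → cannot bind it.
*[Ivan₃'s lawyer]₄* c-commands the anaphor but is outside its binding domain → cannot satisfy Principle A.
*Rashid₅* c-commands the anaphor but is outside its binding domain → cannot satisfy Principle A.
*Oliver₆* c-commands the anaphor within its binding domain → licit binder.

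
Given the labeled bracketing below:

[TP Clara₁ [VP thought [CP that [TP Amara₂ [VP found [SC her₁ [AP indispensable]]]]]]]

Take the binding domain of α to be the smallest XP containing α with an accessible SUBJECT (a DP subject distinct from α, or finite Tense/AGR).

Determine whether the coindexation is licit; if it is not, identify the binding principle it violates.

grammatical

The two coindexed NPs are *Clara₁* and *her₁*.
*her₁* is a pronoun; its binding domain is the embedded TP, whose subject is Amara₂. Within that domain it is c-commanded only by *Amara₂*, which carries a different index — the pronoun is free locally, so Principle B holds.
*Clara₁* is an R-expression; *her₁* does not c-command it, and no other NP shares its index, so Principle C is satisfied.
All principles are respected.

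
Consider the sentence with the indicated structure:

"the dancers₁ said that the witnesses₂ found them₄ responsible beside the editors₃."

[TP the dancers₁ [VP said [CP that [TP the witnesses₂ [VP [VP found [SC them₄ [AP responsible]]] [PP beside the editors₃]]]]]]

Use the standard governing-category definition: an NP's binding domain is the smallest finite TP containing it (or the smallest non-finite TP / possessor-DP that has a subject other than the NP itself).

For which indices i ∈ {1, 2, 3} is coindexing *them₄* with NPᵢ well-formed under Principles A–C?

{1, 3}

*them* is a pronoun, so Principle B applies: it must be free in its binding domain.
Binding domain of *them₄*: the embedded TP, whose subject is the witnesses₂.
*the dancers₁* c-commands the pronoun but from outside its binding domain, and is not c-commanded by it → coindexation permitted.
*the witnesses₂* c-commands the pronoun within its binding domain → coindexation would violate Principle B.
*the editors₃* and the pronoun do not c-command one another → neither Principle B nor Principle C is at stake; coindexation permitted.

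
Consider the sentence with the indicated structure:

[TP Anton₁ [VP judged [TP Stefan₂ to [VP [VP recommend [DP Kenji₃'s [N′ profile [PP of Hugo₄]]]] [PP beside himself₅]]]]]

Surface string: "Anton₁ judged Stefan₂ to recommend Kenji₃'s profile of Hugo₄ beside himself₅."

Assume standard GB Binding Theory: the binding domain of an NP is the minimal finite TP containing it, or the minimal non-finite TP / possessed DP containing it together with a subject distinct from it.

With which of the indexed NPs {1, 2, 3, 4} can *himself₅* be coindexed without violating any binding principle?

{2}

*himself* is an anaphor, so Principle A applies: it must be bound in its binding domain.
Binding domain of *himself₅*: the embedded TP, whose subject is Stefan₂.
*Anton₁* c-commands the anaphor but is outside its binding domain → cannot satisfy Principle A.
*Stefan₂* c-commands the anaphor within its binding domain → licit binder.
*Kenji₃* does not c-command the anaphor → cannot bind it.
*Hugo₄* does not c-command the anaphor → cannot bind it.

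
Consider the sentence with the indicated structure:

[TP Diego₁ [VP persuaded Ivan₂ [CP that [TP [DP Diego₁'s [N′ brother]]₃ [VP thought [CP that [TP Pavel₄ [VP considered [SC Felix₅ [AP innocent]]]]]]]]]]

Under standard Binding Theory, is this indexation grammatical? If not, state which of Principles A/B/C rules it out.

Principle C

The two coindexed NPs are *Diego₁* (the lower occurrence) and *Diego₁* (the higher occurrence).
*Diego₁* (the lower occurrence) is an R-expression. Principle C requires it to be free everywhere.
*Diego₁* (the higher occurrence) c-commands it and carries the same index.
The R-expression is bound → Principle C violation.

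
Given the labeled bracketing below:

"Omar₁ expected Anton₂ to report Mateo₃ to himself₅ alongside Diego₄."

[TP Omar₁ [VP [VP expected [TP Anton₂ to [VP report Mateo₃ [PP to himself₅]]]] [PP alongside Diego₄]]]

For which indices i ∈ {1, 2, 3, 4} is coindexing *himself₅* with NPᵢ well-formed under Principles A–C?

{2, 3}

*himself* is an anaphor, so Principle A applies: it must be bound in its binding domain.
Binding domain of *himself₅*: the embedded TP, whose subject is Anton₂.
*Omar₁* c-commands the anaphor but is outside its binding domain → cannot satisfy Principle A.
*Anton₂* c-commands the anaphor within its binding domain → licit binder.
*Mateo₃* c-commands the anaphor within its binding domain → licit binder.
*Diego₄* does not c-command the anaphor → cannot bind it.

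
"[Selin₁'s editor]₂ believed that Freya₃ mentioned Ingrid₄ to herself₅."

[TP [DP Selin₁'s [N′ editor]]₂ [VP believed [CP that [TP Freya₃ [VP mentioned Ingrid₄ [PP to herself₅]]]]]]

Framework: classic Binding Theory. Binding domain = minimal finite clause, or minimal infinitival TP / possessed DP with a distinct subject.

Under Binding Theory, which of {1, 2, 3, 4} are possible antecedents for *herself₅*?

*herself* is an anaphor, so Principle A applies: it must be bound in its binding domain.
Binding domain of *herself₅*: the embedded TP, whose subject is Freya₃.
*Selin₁* does not c-command the anaphor → cannot bind it.
*[Selin₁'s editor]₂* c-commands the anaphor but is outside its binding domain → cannot satisfy Principle A.
*Freya₃* c-commands the anaphor within its binding domain → licit binder.
*Ingrid₄* c-commands the anaphor within its binding domain → licit binder.

{3, 4}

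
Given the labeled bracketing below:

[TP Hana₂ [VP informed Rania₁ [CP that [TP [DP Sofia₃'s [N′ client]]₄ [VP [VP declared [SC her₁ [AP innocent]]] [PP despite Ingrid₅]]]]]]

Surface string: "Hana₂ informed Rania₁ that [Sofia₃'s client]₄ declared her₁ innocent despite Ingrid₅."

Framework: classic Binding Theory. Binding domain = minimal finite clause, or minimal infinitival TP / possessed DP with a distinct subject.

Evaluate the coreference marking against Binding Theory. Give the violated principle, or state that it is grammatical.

grammatical

The two coindexed NPs are *Rania₁* and *her₁*.
*her₁* is a pronoun; its binding domain is the embedded TP, whose subject is [Sofia₃'s client]₄. Within that domain it is c-commanded only by *[Sofia₃'s client]₄*, which carries a different index — the pronoun is free locally, so Principle B holds.
*Rania₁* is an R-expression; *her₁* does not c-command it, and no other NP shares its index, so Principle C is satisfied.
All principles are respected.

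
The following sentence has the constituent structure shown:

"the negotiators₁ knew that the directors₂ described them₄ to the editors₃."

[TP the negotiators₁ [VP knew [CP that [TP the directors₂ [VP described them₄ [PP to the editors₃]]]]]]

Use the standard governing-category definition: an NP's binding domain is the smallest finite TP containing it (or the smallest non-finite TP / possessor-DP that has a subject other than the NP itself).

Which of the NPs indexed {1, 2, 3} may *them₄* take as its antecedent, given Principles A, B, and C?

*them* is a pronoun, so Principle B applies: it must be free in its binding domain.
Binding domain of *them₄*: the embedded TP, whose subject is the directors₂.
*the negotiators₁* c-commands the pronoun but from outside its binding domain, and is not c-commanded by it → coindexation permitted.
*the directors₂* c-commands the pronoun within its binding domain → coindexation would violate Principle B.
*the editors₃*: the pronoun c-commands this R-expression → coindexation would violate Principle C on *the editors₃*.

{1}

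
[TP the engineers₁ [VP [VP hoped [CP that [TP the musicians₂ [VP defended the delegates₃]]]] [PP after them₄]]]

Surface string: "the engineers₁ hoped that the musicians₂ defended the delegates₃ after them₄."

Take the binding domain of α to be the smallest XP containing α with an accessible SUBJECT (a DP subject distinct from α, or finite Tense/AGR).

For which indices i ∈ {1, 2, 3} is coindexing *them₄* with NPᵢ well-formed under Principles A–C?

{2, 3}

*them* is a pronoun, so Principle B applies: it must be free in its binding domain.
Binding domain of *them₄*: the matrix TP, whose subject is the engineers₁.
*the engineers₁* c-commands the pronoun within its binding domain → coindexation would violate Principle B.
*the musicians₂* and the pronoun do not c-command one another → neither Principle B nor Principle C is at stake; coindexation permitted.
*the delegates₃* and the pronoun do not c-command one another → neither Principle B nor Principle C is at stake; coindexation permitted.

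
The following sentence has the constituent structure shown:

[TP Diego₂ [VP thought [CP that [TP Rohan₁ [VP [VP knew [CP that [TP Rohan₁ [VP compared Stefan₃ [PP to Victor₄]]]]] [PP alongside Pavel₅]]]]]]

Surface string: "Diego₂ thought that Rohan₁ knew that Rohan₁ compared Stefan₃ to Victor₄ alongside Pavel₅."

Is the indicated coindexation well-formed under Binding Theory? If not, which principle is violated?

The two coindexed NPs are *Rohan₁* (the lower occurrence) and *Rohan₁* (the higher occurrence).
*Rohan₁* (the lower occurrence) is an R-expression. Principle C requires it to be free everywhere.
*Rohan₁* (the higher occurrence) c-commands it and carries the same index.
The R-expression is bound → Principle C violation.

Principle C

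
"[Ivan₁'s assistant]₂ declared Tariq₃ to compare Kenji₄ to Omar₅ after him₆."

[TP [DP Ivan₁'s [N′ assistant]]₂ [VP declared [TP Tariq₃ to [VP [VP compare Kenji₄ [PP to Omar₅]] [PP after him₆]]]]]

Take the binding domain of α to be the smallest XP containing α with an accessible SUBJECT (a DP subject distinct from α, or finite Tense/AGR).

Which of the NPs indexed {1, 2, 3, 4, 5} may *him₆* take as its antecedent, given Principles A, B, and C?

*him* is a pronoun, so Principle B applies: it must be free in its binding domain.
Binding domain of *him₆*: the embedded TP, whose subject is Tariq₃.
*Ivan₁* and the pronoun do not c-command one another → neither Principle B nor Principle C is at stake; coindexation permitted.
*[Ivan₁'s assistant]₂* c-commands the pronoun but from outside its binding domain, and is not c-commanded by it → coindexation permitted.
*Tariq₃* c-commands the pronoun within its binding domain → coindexation would violate Principle B.
*Kenji₄* and the pronoun do not c-command one another → neither Principle B nor Principle C is at stake; coindexation permitted.
*Omar₅* and the pronoun do not c-command one another → neither Principle B nor Principle C is at stake; coindexation permitted.

{1, 2, 4, 5}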